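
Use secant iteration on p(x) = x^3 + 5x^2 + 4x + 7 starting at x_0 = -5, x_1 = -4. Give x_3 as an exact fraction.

p(-5) = -13, p(-4) = 7. x_2 = (-4) - 7·((-4) - (-5))/(7 - (-13)) = -87/20.
p(-4) = 7, p(-87/20) = 15197/8000. x_3 = (-87/20) - (15197/8000)·((-87/20) - (-4))/((15197/8000) - 7) = -26116/5829.

-26116/5829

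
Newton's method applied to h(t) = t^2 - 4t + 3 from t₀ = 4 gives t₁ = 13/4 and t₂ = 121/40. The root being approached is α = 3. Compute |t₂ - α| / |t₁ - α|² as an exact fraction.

2/5

t₁ - α = 13/4 - 3 = 1/4, so |t₁ - α| = 1/4.
t₂ - α = 121/40 - 3 = 1/40, so |t₂ - α| = 1/40.
|t₁ - α|² = 1/16.
Ratio = (1/40) / (1/16) = 2/5.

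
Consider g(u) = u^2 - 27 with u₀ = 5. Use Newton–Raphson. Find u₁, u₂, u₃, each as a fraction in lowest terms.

u₁ = 26/5, u₂ = 1351/260, u₃ = 3650401/702520

g'(u) = 2u.
g(5) = -2, g'(5) = 10, so u₁ = 5 - (-2)/10 = 26/5.
g(26/5) = 1/25, g'(26/5) = 52/5, so u₂ = (26/5) - (1/25)/(52/5) = 1351/260.
g(1351/260) = 1/67600, g'(1351/260) = 1351/130, so u₃ = (1351/260) - (1/67600)/(1351/130) = 3650401/702520.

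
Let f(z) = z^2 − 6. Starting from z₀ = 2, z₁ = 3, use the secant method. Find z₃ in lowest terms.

22/9

f(2) = −2, f(3) = 3. z₂ = 3 − 3·(3 − 2)/(3 − (−2)) = 12/5.
f(3) = 3, f(12/5) = −6/25. z₃ = (12/5) − (−6/25)·((12/5) − 3)/((−6/25) − 3) = 22/9.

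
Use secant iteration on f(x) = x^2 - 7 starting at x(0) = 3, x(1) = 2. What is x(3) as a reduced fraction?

61/23

f(3) = 2, f(2) = -3. x(2) = 2 - (-3)·(2 - 3)/((-3) - 2) = 13/5.
f(2) = -3, f(13/5) = -6/25. x(3) = (13/5) - (-6/25)·((13/5) - 2)/((-6/25) - (-3)) = 61/23.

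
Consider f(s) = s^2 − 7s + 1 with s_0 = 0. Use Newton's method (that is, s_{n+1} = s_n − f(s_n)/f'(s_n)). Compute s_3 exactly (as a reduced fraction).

f'(s) = 2s − 7.
f(0) = 1, f'(0) = −7, so s_1 = 0 − 1/(−7) = 1/7.
f(1/7) = 1/49, f'(1/7) = −47/7, so s_2 = (1/7) − (1/49)/(−47/7) = 48/329.
f(48/329) = 1/108241, f'(48/329) = −2207/329, so s_3 = (48/329) − (1/108241)/(−2207/329) = 105937/726103.

105937/726103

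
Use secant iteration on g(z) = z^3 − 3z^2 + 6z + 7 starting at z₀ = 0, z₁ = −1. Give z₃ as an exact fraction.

−343/443

g(0) = 7, g(−1) = −3. z₂ = (−1) − (−3)·((−1) − 0)/((−3) − 7) = −7/10.
g(−1) = −3, g(−7/10) = 987/1000. z₃ = (−7/10) − (987/1000)·((−7/10) − (−1))/((987/1000) − (−3)) = −343/443.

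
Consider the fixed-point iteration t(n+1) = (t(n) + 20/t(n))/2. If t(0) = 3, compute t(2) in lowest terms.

1561/348

t(1) = (3 + 20/3)/2 = 29/6.
t(2) = (29/6 + 20/(29/6))/2 = 1561/348.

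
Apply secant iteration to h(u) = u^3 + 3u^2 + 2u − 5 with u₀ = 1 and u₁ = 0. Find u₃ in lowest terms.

180/187

h(1) = 1, h(0) = −5. u₂ = 0 − (−5)·(0 − 1)/((−5) − 1) = 5/6.
h(0) = −5, h(5/6) = −145/216. u₃ = (5/6) − (−145/216)·((5/6) − 0)/((−145/216) − (−5)) = 180/187.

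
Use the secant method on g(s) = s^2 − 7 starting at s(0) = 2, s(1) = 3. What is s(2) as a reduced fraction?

13/5

g(2) = −3, g(3) = 2. s(2) = 3 − 2·(3 − 2)/(2 − (−3)) = 13/5.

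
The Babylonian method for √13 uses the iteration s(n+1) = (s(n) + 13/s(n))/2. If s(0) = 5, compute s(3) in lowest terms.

117487/32585

s(1) = (5 + 13/5)/2 = 19/5.
s(2) = (19/5 + 13/(19/5))/2 = 343/95.
s(3) = (343/95 + 13/(343/95))/2 = 117487/32585.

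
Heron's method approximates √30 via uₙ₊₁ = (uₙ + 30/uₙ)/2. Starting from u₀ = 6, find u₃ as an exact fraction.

u₁ = (6 + 30/6)/2 = 11/2.
u₂ = (11/2 + 30/(11/2))/2 = 241/44.
u₃ = (241/44 + 30/(241/44))/2 = 116161/21208.

116161/21208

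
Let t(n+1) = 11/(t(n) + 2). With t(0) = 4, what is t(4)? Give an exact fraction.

t(1) = 11/(4 + 2) = 11/6.
t(2) = 11/(11/6 + 2) = 66/23.
t(3) = 11/(66/23 + 2) = 253/112.
t(4) = 11/(253/112 + 2) = 1232/477.

1232/477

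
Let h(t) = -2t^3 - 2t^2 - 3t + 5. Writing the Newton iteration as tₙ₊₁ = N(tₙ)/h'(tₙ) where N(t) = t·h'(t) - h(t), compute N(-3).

85

h'(t) = -6t^2 - 4t - 3.
N(t) = t·h'(t) - h(t) = t·(-6t^2 - 4t - 3) - (-2t^3 - 2t^2 - 3t + 5) = -4t^3 - 2t^2 - 5.
N(-3) = 85.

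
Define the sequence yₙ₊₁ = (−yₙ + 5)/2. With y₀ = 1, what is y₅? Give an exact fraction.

y₁ = (−1 + 5)/2 = 2.
y₂ = (−2 + 5)/2 = 3/2.
y₃ = (−(3/2) + 5)/2 = 7/4.
y₄ = (−(7/4) + 5)/2 = 13/8.
y₅ = (−(13/8) + 5)/2 = 27/16.

27/16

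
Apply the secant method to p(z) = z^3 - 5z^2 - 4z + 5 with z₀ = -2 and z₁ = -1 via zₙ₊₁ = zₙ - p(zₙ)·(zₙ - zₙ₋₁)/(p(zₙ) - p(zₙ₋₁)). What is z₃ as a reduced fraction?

-481/373

p(-2) = -15, p(-1) = 3. z₂ = (-1) - 3·((-1) - (-2))/(3 - (-15)) = -7/6.
p(-1) = 3, p(-7/6) = 275/216. z₃ = (-7/6) - (275/216)·((-7/6) - (-1))/((275/216) - 3) = -481/373.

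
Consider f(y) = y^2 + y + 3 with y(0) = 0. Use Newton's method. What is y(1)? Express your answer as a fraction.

f'(y) = 2y + 1.
f(0) = 3, f'(0) = 1, so y(1) = 0 − 3/1 = −3.

−3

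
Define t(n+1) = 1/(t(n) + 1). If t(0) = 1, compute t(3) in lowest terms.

t(1) = 1/(1 + 1) = 1/2.
t(2) = 1/(1/2 + 1) = 2/3.
t(3) = 1/(2/3 + 1) = 3/5.

3/5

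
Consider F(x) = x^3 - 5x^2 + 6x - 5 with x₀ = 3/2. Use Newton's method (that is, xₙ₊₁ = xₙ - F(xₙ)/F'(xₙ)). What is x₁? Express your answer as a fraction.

F'(x) = 3x^2 - 10x + 6.
F(3/2) = -31/8, F'(3/2) = -9/4, so x₁ = (3/2) - (-31/8)/(-9/4) = -2/9.

-2/9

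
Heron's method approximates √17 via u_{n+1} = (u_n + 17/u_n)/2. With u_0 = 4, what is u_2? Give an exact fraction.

u_1 = (4 + 17/4)/2 = 33/8.
u_2 = (33/8 + 17/(33/8))/2 = 2177/528.

2177/528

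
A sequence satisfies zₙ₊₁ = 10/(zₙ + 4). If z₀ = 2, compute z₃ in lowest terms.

z₁ = 10/(2 + 4) = 5/3.
z₂ = 10/(5/3 + 4) = 30/17.
z₃ = 10/(30/17 + 4) = 85/49.

85/49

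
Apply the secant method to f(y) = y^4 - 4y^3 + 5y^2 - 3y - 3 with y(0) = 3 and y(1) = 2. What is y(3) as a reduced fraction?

17817/5581

f(3) = 6, f(2) = -5. y(2) = 2 - (-5)·(2 - 3)/((-5) - 6) = 27/11.
f(2) = -5, f(27/11) = -45300/14641. y(3) = (27/11) - (-45300/14641)·((27/11) - 2)/((-45300/14641) - (-5)) = 17817/5581.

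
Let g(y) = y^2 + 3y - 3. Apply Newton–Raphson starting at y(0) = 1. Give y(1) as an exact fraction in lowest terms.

4/5

g'(y) = 2y + 3.
g(1) = 1, g'(1) = 5, so y(1) = 1 - 1/5 = 4/5.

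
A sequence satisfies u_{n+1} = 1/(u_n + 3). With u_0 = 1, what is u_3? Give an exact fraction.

u_1 = 1/(1 + 3) = 1/4.
u_2 = 1/(1/4 + 3) = 4/13.
u_3 = 1/(4/13 + 3) = 13/43.

13/43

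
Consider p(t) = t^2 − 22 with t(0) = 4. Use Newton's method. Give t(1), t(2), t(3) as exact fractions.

t(1) = 19/4, t(2) = 713/152, t(3) = 1016657/216752

p'(t) = 2t.
p(4) = −6, p'(4) = 8, so t(1) = 4 − (−6)/8 = 19/4.
p(19/4) = 9/16, p'(19/4) = 19/2, so t(2) = (19/4) − (9/16)/(19/2) = 713/152.
p(713/152) = 81/23104, p'(713/152) = 713/76, so t(3) = (713/152) − (81/23104)/(713/76) = 1016657/216752.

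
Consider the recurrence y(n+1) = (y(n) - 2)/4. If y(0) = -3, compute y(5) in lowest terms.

-685/1024

y(1) = ((-3) - 2)/4 = -5/4.
y(2) = ((-5/4) - 2)/4 = -13/16.
y(3) = ((-13/16) - 2)/4 = -45/64.
y(4) = ((-45/64) - 2)/4 = -173/256.
y(5) = ((-173/256) - 2)/4 = -685/1024.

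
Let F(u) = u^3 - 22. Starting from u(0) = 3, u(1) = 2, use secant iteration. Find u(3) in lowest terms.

8651/3062

F(3) = 5, F(2) = -14. u(2) = 2 - (-14)·(2 - 3)/((-14) - 5) = 52/19.
F(2) = -14, F(52/19) = -10290/6859. u(3) = (52/19) - (-10290/6859)·((52/19) - 2)/((-10290/6859) - (-14)) = 8651/3062.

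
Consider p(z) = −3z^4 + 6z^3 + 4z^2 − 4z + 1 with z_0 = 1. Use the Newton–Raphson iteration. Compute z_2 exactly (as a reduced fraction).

p'(z) = −12z^3 + 18z^2 + 8z − 4.
p(1) = 4, p'(1) = 10, so z_1 = 1 − 4/10 = 3/5.
p(3/5) = 592/625, p'(3/5) = 586/125, so z_2 = (3/5) − (592/625)/(586/125) = 583/1465.

583/1465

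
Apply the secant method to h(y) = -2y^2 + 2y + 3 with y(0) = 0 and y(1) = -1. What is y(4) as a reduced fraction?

-93/113

h(0) = 3, h(-1) = -1. y(2) = (-1) - (-1)·((-1) - 0)/((-1) - 3) = -3/4.
h(-1) = -1, h(-3/4) = 3/8. y(3) = (-3/4) - (3/8)·((-3/4) - (-1))/((3/8) - (-1)) = -9/11.
h(-3/4) = 3/8, h(-9/11) = 3/121. y(4) = (-9/11) - (3/121)·((-9/11) - (-3/4))/((3/121) - (3/8)) = -93/113.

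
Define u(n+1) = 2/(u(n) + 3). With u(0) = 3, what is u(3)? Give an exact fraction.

5/9

u(1) = 2/(3 + 3) = 1/3.
u(2) = 2/(1/3 + 3) = 3/5.
u(3) = 2/(3/5 + 3) = 5/9.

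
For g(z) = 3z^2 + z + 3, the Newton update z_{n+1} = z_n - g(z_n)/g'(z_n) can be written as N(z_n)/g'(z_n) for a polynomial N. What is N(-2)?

g'(z) = 6z + 1.
N(z) = z·g'(z) - g(z) = z·(6z + 1) - (3z^2 + z + 3) = 3z^2 - 3.
N(-2) = 9.

9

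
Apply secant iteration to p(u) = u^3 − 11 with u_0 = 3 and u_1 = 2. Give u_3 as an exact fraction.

p(3) = 16, p(2) = −3. u_2 = 2 − (−3)·(2 − 3)/((−3) − 16) = 41/19.
p(2) = −3, p(41/19) = −6528/6859. u_3 = (41/19) − (−6528/6859)·((41/19) − 2)/((−6528/6859) − (−3)) = 3483/1561.

3483/1561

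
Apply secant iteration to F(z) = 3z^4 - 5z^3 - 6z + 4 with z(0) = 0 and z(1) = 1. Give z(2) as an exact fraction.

1/2

F(0) = 4, F(1) = -4. z(2) = 1 - (-4)·(1 - 0)/((-4) - 4) = 1/2.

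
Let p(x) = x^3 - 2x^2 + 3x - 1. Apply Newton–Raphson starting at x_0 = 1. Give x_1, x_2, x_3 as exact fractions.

p'(x) = 3x^2 - 4x + 3.
p(1) = 1, p'(1) = 2, so x_1 = 1 - 1/2 = 1/2.
p(1/2) = 1/8, p'(1/2) = 7/4, so x_2 = (1/2) - (1/8)/(7/4) = 3/7.
p(3/7) = -1/343, p'(3/7) = 90/49, so x_3 = (3/7) - (-1/343)/(90/49) = 271/630.

x_1 = 1/2, x_2 = 3/7, x_3 = 271/630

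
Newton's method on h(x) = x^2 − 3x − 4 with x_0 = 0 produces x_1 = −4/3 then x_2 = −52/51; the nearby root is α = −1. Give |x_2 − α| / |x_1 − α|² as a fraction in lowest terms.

x_1 − α = −4/3 − (−1) = −4/3 + 1 = −1/3, so |x_1 − α| = 1/3.
x_2 − α = −52/51 − (−1) = −52/51 + 1 = −1/51, so |x_2 − α| = 1/51.
|x_1 − α|² = 1/9.
Ratio = (1/51) / (1/9) = 3/17.

3/17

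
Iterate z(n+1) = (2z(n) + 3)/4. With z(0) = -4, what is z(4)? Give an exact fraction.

37/32

z(1) = (2·(-4) + 3)/4 = -5/4.
z(2) = (2·(-5/4) + 3)/4 = 1/8.
z(3) = (2·(1/8) + 3)/4 = 13/16.
z(4) = (2·(13/16) + 3)/4 = 37/32.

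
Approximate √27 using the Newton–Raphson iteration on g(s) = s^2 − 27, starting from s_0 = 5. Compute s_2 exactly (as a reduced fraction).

g'(s) = 2s.
g(5) = −2, g'(5) = 10, so s_1 = 5 − (−2)/10 = 26/5.
g(26/5) = 1/25, g'(26/5) = 52/5, so s_2 = (26/5) − (1/25)/(52/5) = 1351/260.

1351/260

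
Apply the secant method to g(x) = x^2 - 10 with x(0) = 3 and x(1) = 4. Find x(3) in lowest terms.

79/25

g(3) = -1, g(4) = 6. x(2) = 4 - 6·(4 - 3)/(6 - (-1)) = 22/7.
g(4) = 6, g(22/7) = -6/49. x(3) = (22/7) - (-6/49)·((22/7) - 4)/((-6/49) - 6) = 79/25.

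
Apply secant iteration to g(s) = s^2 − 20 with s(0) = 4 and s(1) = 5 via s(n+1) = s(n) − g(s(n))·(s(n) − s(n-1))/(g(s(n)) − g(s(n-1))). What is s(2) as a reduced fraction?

40/9

g(4) = −4, g(5) = 5. s(2) = 5 − 5·(5 − 4)/(5 − (−4)) = 40/9.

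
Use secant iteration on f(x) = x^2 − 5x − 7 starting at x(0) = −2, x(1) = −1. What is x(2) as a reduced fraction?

−9/8

f(−2) = 7, f(−1) = −1. x(2) = (−1) − (−1)·((−1) − (−2))/((−1) − 7) = −9/8.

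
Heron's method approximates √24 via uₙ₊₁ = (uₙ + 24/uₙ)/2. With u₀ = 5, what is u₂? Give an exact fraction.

4801/980

u₁ = (5 + 24/5)/2 = 49/10.
u₂ = (49/10 + 24/(49/10))/2 = 4801/980.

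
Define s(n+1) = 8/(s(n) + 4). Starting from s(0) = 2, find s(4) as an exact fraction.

22/15

s(1) = 8/(2 + 4) = 4/3.
s(2) = 8/(4/3 + 4) = 3/2.
s(3) = 8/(3/2 + 4) = 16/11.
s(4) = 8/(16/11 + 4) = 22/15.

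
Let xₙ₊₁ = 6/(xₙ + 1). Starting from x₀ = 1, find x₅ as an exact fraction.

102/47

x₁ = 6/(1 + 1) = 3.
x₂ = 6/(3 + 1) = 3/2.
x₃ = 6/(3/2 + 1) = 12/5.
x₄ = 6/(12/5 + 1) = 30/17.
x₅ = 6/(30/17 + 1) = 102/47.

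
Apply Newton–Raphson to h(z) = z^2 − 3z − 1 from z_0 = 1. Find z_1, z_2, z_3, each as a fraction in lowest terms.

z_1 = −2, z_2 = −5/7, z_3 = −74/217

h'(z) = 2z − 3.
h(1) = −3, h'(1) = −1, so z_1 = 1 − (−3)/(−1) = −2.
h(−2) = 9, h'(−2) = −7, so z_2 = (−2) − 9/(−7) = −5/7.
h(−5/7) = 81/49, h'(−5/7) = −31/7, so z_3 = (−5/7) − (81/49)/(−31/7) = −74/217.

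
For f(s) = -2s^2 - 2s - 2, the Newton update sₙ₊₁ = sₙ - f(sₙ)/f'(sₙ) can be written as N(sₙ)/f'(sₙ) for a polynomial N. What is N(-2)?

-6

f'(s) = -4s - 2.
N(s) = s·f'(s) - f(s) = s·(-4s - 2) - (-2s^2 - 2s - 2) = -2s^2 + 2.
N(-2) = -6.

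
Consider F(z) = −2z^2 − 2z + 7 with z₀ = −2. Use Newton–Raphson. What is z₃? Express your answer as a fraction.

−2417/992

F'(z) = −4z − 2.
F(−2) = 3, F'(−2) = 6, so z₁ = (−2) − 3/6 = −5/2.
F(−5/2) = −1/2, F'(−5/2) = 8, so z₂ = (−5/2) − (−1/2)/8 = −39/16.
F(−39/16) = −1/128, F'(−39/16) = 31/4, so z₃ = (−39/16) − (−1/128)/(31/4) = −2417/992.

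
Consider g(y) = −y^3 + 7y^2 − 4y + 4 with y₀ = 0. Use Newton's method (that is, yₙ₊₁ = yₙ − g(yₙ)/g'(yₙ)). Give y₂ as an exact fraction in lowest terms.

1/7

g'(y) = −3y^2 + 14y − 4.
g(0) = 4, g'(0) = −4, so y₁ = 0 − 4/(−4) = 1.
g(1) = 6, g'(1) = 7, so y₂ = 1 − 6/7 = 1/7.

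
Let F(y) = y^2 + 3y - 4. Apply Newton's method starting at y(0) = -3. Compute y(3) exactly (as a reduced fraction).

-52429/13107

F'(y) = 2y + 3.
F(-3) = -4, F'(-3) = -3, so y(1) = (-3) - (-4)/(-3) = -13/3.
F(-13/3) = 16/9, F'(-13/3) = -17/3, so y(2) = (-13/3) - (16/9)/(-17/3) = -205/51.
F(-205/51) = 256/2601, F'(-205/51) = -257/51, so y(3) = (-205/51) - (256/2601)/(-257/51) = -52429/13107.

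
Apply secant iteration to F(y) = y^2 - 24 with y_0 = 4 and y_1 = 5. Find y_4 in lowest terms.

4801/980

F(4) = -8, F(5) = 1. y_2 = 5 - 1·(5 - 4)/(1 - (-8)) = 44/9.
F(5) = 1, F(44/9) = -8/81. y_3 = (44/9) - (-8/81)·((44/9) - 5)/((-8/81) - 1) = 436/89.
F(44/9) = -8/81, F(436/89) = -8/7921. y_4 = (436/89) - (-8/7921)·((436/89) - (44/9))/((-8/7921) - (-8/81)) = 4801/980.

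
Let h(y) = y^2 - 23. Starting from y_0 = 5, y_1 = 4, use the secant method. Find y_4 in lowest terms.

16325/3404

h(5) = 2, h(4) = -7. y_2 = 4 - (-7)·(4 - 5)/((-7) - 2) = 43/9.
h(4) = -7, h(43/9) = -14/81. y_3 = (43/9) - (-14/81)·((43/9) - 4)/((-14/81) - (-7)) = 379/79.
h(43/9) = -14/81, h(379/79) = 98/6241. y_4 = (379/79) - (98/6241)·((379/79) - (43/9))/((98/6241) - (-14/81)) = 16325/3404.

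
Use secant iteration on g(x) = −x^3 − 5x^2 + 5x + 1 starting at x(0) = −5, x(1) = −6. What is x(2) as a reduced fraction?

−179/31

g(−5) = −24, g(−6) = 7. x(2) = (−6) − 7·((−6) − (−5))/(7 − (−24)) = −179/31.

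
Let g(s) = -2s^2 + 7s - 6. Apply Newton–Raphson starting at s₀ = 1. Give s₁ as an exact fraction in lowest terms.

4/3

g'(s) = -4s + 7.
g(1) = -1, g'(1) = 3, so s₁ = 1 - (-1)/3 = 4/3.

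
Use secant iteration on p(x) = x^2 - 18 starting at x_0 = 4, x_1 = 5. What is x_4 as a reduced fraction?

p(4) = -2, p(5) = 7. x_2 = 5 - 7·(5 - 4)/(7 - (-2)) = 38/9.
p(5) = 7, p(38/9) = -14/81. x_3 = (38/9) - (-14/81)·((38/9) - 5)/((-14/81) - 7) = 352/83.
p(38/9) = -14/81, p(352/83) = -98/6889. x_4 = (352/83) - (-98/6889)·((352/83) - (38/9))/((-98/6889) - (-14/81)) = 13411/3161.

13411/3161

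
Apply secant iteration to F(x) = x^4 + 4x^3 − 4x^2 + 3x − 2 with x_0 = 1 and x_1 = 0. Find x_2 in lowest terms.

F(1) = 2, F(0) = −2. x_2 = 0 − (−2)·(0 − 1)/((−2) − 2) = 1/2.

1/2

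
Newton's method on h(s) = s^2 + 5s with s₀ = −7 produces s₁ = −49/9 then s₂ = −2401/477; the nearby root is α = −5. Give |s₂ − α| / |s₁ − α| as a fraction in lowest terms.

s₁ − α = −49/9 − (−5) = −49/9 + 5 = −4/9, so |s₁ − α| = 4/9.
s₂ − α = −2401/477 − (−5) = −2401/477 + 5 = −16/477, so |s₂ − α| = 16/477.
Ratio = (16/477) / (4/9) = 4/53.

4/53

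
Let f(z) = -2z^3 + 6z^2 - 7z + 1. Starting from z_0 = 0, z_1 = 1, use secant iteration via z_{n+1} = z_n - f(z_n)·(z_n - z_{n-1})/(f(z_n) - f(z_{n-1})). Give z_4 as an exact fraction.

2879/14417

f(0) = 1, f(1) = -2. z_2 = 1 - (-2)·(1 - 0)/((-2) - 1) = 1/3.
f(1) = -2, f(1/3) = -20/27. z_3 = (1/3) - (-20/27)·((1/3) - 1)/((-20/27) - (-2)) = -1/17.
f(1/3) = -20/27, f(-1/17) = 7040/4913. z_4 = (-1/17) - (7040/4913)·((-1/17) - (1/3))/((7040/4913) - (-20/27)) = 2879/14417.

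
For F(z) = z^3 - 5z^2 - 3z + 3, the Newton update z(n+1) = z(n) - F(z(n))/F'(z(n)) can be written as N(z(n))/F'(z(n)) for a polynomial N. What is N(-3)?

-102

F'(z) = 3z^2 - 10z - 3.
N(z) = z·F'(z) - F(z) = z·(3z^2 - 10z - 3) - (z^3 - 5z^2 - 3z + 3) = 2z^3 - 5z^2 - 3.
N(-3) = -102.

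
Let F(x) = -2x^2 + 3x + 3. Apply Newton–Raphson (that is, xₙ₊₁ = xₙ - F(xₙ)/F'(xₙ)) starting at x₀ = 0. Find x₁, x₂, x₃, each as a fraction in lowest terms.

F'(x) = -4x + 3.
F(0) = 3, F'(0) = 3, so x₁ = 0 - 3/3 = -1.
F(-1) = -2, F'(-1) = 7, so x₂ = (-1) - (-2)/7 = -5/7.
F(-5/7) = -8/49, F'(-5/7) = 41/7, so x₃ = (-5/7) - (-8/49)/(41/7) = -197/287.

x₁ = -1, x₂ = -5/7, x₃ = -197/287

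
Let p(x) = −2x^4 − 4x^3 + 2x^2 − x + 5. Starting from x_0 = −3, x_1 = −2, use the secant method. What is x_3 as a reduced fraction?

p(−3) = −28, p(−2) = 15. x_2 = (−2) − 15·((−2) − (−3))/(15 − (−28)) = −101/43.
p(−2) = 15, p(−101/43) = 31938480/3418801. x_3 = (−101/43) − (31938480/3418801)·((−101/43) − (−2))/((31938480/3418801) − 15) = −3771743/1289569.

−3771743/1289569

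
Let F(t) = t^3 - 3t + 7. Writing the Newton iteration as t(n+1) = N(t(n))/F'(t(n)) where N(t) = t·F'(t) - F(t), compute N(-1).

F'(t) = 3t^2 - 3.
N(t) = t·F'(t) - F(t) = t·(3t^2 - 3) - (t^3 - 3t + 7) = 2t^3 - 7.
N(-1) = -9.

-9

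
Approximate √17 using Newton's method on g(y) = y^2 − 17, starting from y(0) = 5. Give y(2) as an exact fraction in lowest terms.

g'(y) = 2y.
g(5) = 8, g'(5) = 10, so y(1) = 5 − 8/10 = 21/5.
g(21/5) = 16/25, g'(21/5) = 42/5, so y(2) = (21/5) − (16/25)/(42/5) = 433/105.

433/105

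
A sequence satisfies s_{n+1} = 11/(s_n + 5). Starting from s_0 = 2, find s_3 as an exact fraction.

s_1 = 11/(2 + 5) = 11/7.
s_2 = 11/(11/7 + 5) = 77/46.
s_3 = 11/(77/46 + 5) = 506/307.

506/307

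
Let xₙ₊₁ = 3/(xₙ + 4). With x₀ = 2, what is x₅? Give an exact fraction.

195/302

x₁ = 3/(2 + 4) = 1/2.
x₂ = 3/(1/2 + 4) = 2/3.
x₃ = 3/(2/3 + 4) = 9/14.
x₄ = 3/(9/14 + 4) = 42/65.
x₅ = 3/(42/65 + 4) = 195/302.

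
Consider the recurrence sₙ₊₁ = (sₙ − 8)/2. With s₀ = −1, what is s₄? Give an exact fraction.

s₁ = ((−1) − 8)/2 = −9/2.
s₂ = ((−9/2) − 8)/2 = −25/4.
s₃ = ((−25/4) − 8)/2 = −57/8.
s₄ = ((−57/8) − 8)/2 = −121/16.

−121/16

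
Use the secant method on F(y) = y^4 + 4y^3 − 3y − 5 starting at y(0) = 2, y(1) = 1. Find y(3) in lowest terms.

F(2) = 37, F(1) = −3. y(2) = 1 − (−3)·(1 − 2)/((−3) − 37) = 43/40.
F(1) = −3, F(43/40) = −4916079/2560000. y(3) = (43/40) − (−4916079/2560000)·((43/40) − 1)/((−4916079/2560000) − (−3)) = 1113307/921307.

1113307/921307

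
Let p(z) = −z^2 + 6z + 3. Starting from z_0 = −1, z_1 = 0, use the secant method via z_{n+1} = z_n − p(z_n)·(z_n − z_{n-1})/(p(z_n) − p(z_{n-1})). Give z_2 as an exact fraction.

−3/7

p(−1) = −4, p(0) = 3. z_2 = 0 − 3·(0 − (−1))/(3 − (−4)) = −3/7.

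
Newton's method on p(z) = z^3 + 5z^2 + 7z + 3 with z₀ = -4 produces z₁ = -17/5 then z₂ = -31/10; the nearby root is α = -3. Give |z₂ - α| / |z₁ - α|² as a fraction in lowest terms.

5/8

z₁ - α = -17/5 - (-3) = -17/5 + 3 = -2/5, so |z₁ - α| = 2/5.
z₂ - α = -31/10 - (-3) = -31/10 + 3 = -1/10, so |z₂ - α| = 1/10.
|z₁ - α|² = 4/25.
Ratio = (1/10) / (4/25) = 5/8.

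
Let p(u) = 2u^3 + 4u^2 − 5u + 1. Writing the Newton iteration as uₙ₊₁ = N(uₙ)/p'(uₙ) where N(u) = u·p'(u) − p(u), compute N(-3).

−73

p'(u) = 6u^2 + 8u − 5.
N(u) = u·p'(u) − p(u) = u·(6u^2 + 8u − 5) − (2u^3 + 4u^2 − 5u + 1) = 4u^3 + 4u^2 − 1.
N(-3) = −73.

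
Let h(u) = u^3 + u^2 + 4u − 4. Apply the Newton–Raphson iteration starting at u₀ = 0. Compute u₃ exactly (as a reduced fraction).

4043/5373

h'(u) = 3u^2 + 2u + 4.
h(0) = −4, h'(0) = 4, so u₁ = 0 − (−4)/4 = 1.
h(1) = 2, h'(1) = 9, so u₂ = 1 − 2/9 = 7/9.
h(7/9) = 136/729, h'(7/9) = 199/27, so u₃ = (7/9) − (136/729)/(199/27) = 4043/5373.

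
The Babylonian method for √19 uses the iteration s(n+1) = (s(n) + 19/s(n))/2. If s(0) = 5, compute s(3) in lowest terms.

1839281/421960

s(1) = (5 + 19/5)/2 = 22/5.
s(2) = (22/5 + 19/(22/5))/2 = 959/220.
s(3) = (959/220 + 19/(959/220))/2 = 1839281/421960.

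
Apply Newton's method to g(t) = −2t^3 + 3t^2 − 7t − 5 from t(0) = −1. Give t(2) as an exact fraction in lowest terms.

−49415/90421

g'(t) = −6t^2 + 6t − 7.
g(−1) = 7, g'(−1) = −19, so t(1) = (−1) − 7/(−19) = −12/19.
g(−12/19) = 7693/6859, g'(−12/19) = −4759/361, so t(2) = (−12/19) − (7693/6859)/(−4759/361) = −49415/90421.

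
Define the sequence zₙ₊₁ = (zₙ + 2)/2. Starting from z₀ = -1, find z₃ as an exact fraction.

z₁ = ((-1) + 2)/2 = 1/2.
z₂ = ((1/2) + 2)/2 = 5/4.
z₃ = ((5/4) + 2)/2 = 13/8.

13/8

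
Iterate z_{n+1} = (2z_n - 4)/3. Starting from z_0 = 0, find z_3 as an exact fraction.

-76/27

z_1 = (2·0 - 4)/3 = -4/3.
z_2 = (2·(-4/3) - 4)/3 = -20/9.
z_3 = (2·(-20/9) - 4)/3 = -76/27.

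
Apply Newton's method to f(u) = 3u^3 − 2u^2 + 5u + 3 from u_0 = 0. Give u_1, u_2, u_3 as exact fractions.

u_1 = −3/5, u_2 = −33/70, u_3 = −698541/1523935

f'(u) = 9u^2 − 4u + 5.
f(0) = 3, f'(0) = 5, so u_1 = 0 − 3/5 = −3/5.
f(−3/5) = −171/125, f'(−3/5) = 266/25, so u_2 = (−3/5) − (−171/125)/(266/25) = −33/70.
f(−33/70) = −39771/343000, f'(−33/70) = 43541/4900, so u_3 = (−33/70) − (−39771/343000)/(43541/4900) = −698541/1523935.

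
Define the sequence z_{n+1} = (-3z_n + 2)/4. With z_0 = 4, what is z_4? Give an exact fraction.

187/128

z_1 = (-3·4 + 2)/4 = -5/2.
z_2 = (-3·(-5/2) + 2)/4 = 19/8.
z_3 = (-3·(19/8) + 2)/4 = -41/32.
z_4 = (-3·(-41/32) + 2)/4 = 187/128.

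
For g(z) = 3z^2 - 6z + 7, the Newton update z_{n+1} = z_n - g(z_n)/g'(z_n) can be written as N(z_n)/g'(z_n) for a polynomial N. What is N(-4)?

g'(z) = 6z - 6.
N(z) = z·g'(z) - g(z) = z·(6z - 6) - (3z^2 - 6z + 7) = 3z^2 - 7.
N(-4) = 41.

41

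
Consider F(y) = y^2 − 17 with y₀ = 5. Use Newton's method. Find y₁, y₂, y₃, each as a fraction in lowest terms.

y₁ = 21/5, y₂ = 433/105, y₃ = 187457/45465

F'(y) = 2y.
F(5) = 8, F'(5) = 10, so y₁ = 5 − 8/10 = 21/5.
F(21/5) = 16/25, F'(21/5) = 42/5, so y₂ = (21/5) − (16/25)/(42/5) = 433/105.
F(433/105) = 64/11025, F'(433/105) = 866/105, so y₃ = (433/105) − (64/11025)/(866/105) = 187457/45465.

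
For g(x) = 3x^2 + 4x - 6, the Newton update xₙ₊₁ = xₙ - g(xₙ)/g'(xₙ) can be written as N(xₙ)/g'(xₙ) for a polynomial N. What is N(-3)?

33

g'(x) = 6x + 4.
N(x) = x·g'(x) - g(x) = x·(6x + 4) - (3x^2 + 4x - 6) = 3x^2 + 6.
N(-3) = 33.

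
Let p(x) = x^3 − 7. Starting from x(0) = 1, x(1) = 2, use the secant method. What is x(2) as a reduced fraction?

13/7

p(1) = −6, p(2) = 1. x(2) = 2 − 1·(2 − 1)/(1 − (−6)) = 13/7.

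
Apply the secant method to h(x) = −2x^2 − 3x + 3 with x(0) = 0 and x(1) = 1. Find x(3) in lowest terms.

h(0) = 3, h(1) = −2. x(2) = 1 − (−2)·(1 − 0)/((−2) − 3) = 3/5.
h(1) = −2, h(3/5) = 12/25. x(3) = (3/5) − (12/25)·((3/5) − 1)/((12/25) − (−2)) = 21/31.

21/31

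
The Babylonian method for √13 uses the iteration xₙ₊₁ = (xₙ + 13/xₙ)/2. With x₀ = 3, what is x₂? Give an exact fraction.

x₁ = (3 + 13/3)/2 = 11/3.
x₂ = (11/3 + 13/(11/3))/2 = 119/33.

119/33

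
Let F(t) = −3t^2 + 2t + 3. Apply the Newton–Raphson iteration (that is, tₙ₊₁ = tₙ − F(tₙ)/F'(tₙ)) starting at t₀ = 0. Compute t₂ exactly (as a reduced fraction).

−39/44

F'(t) = −6t + 2.
F(0) = 3, F'(0) = 2, so t₁ = 0 − 3/2 = −3/2.
F(−3/2) = −27/4, F'(−3/2) = 11, so t₂ = (−3/2) − (−27/4)/11 = −39/44.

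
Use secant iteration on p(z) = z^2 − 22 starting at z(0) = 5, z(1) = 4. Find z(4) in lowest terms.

1712/365

p(5) = 3, p(4) = −6. z(2) = 4 − (−6)·(4 − 5)/((−6) − 3) = 14/3.
p(4) = −6, p(14/3) = −2/9. z(3) = (14/3) − (−2/9)·((14/3) − 4)/((−2/9) − (−6)) = 61/13.
p(14/3) = −2/9, p(61/13) = 3/169. z(4) = (61/13) − (3/169)·((61/13) − (14/3))/((3/169) − (−2/9)) = 1712/365.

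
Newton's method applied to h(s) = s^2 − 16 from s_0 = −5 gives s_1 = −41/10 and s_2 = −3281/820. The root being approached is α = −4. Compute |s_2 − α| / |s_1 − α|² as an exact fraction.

5/41

s_1 − α = −41/10 − (−4) = −41/10 + 4 = −1/10, so |s_1 − α| = 1/10.
s_2 − α = −3281/820 − (−4) = −3281/820 + 4 = −1/820, so |s_2 − α| = 1/820.
|s_1 − α|² = 1/100.
Ratio = (1/820) / (1/100) = 5/41.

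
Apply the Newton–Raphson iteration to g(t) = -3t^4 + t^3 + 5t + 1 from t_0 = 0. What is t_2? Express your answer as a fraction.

g'(t) = -12t^3 + 3t^2 + 5.
g(0) = 1, g'(0) = 5, so t_1 = 0 - 1/5 = -1/5.
g(-1/5) = -8/625, g'(-1/5) = 652/125, so t_2 = (-1/5) - (-8/625)/(652/125) = -161/815.

-161/815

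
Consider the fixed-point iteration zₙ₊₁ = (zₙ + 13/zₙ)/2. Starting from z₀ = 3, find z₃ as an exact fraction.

14159/3927

z₁ = (3 + 13/3)/2 = 11/3.
z₂ = (11/3 + 13/(11/3))/2 = 119/33.
z₃ = (119/33 + 13/(119/33))/2 = 14159/3927.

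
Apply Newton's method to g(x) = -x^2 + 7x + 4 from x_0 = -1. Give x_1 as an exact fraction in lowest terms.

g'(x) = -2x + 7.
g(-1) = -4, g'(-1) = 9, so x_1 = (-1) - (-4)/9 = -5/9.

-5/9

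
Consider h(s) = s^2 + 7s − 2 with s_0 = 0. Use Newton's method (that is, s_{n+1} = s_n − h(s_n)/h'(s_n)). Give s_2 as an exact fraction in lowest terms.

102/371

h'(s) = 2s + 7.
h(0) = −2, h'(0) = 7, so s_1 = 0 − (−2)/7 = 2/7.
h(2/7) = 4/49, h'(2/7) = 53/7, so s_2 = (2/7) − (4/49)/(53/7) = 102/371.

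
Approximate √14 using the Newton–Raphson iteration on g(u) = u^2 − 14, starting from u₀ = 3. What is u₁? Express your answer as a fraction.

g'(u) = 2u.
g(3) = −5, g'(3) = 6, so u₁ = 3 − (−5)/6 = 23/6.

23/6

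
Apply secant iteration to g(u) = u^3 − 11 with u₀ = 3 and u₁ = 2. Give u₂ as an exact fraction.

41/19

g(3) = 16, g(2) = −3. u₂ = 2 − (−3)·(2 − 3)/((−3) − 16) = 41/19.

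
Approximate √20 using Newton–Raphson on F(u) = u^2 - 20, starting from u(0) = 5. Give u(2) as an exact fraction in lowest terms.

161/36

F'(u) = 2u.
F(5) = 5, F'(5) = 10, so u(1) = 5 - 5/10 = 9/2.
F(9/2) = 1/4, F'(9/2) = 9, so u(2) = (9/2) - (1/4)/9 = 161/36.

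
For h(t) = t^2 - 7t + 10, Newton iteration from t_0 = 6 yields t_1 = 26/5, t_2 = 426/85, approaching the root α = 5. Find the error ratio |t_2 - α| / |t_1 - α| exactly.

t_1 - α = 26/5 - 5 = 1/5, so |t_1 - α| = 1/5.
t_2 - α = 426/85 - 5 = 1/85, so |t_2 - α| = 1/85.
Ratio = (1/85) / (1/5) = 1/17.

1/17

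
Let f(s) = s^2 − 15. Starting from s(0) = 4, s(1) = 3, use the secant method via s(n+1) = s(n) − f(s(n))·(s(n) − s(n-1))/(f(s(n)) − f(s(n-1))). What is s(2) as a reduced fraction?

f(4) = 1, f(3) = −6. s(2) = 3 − (−6)·(3 − 4)/((−6) − 1) = 27/7.

27/7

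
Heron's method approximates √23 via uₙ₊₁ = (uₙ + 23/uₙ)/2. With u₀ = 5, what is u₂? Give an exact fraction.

u₁ = (5 + 23/5)/2 = 24/5.
u₂ = (24/5 + 23/(24/5))/2 = 1151/240.

1151/240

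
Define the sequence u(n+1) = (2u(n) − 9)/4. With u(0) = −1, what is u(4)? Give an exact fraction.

−137/32

u(1) = (2·(−1) − 9)/4 = −11/4.
u(2) = (2·(−11/4) − 9)/4 = −29/8.
u(3) = (2·(−29/8) − 9)/4 = −65/16.
u(4) = (2·(−65/16) − 9)/4 = −137/32.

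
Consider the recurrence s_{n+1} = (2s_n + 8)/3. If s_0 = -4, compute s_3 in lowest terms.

s_1 = (2·(-4) + 8)/3 = 0.
s_2 = (2·0 + 8)/3 = 8/3.
s_3 = (2·(8/3) + 8)/3 = 40/9.

40/9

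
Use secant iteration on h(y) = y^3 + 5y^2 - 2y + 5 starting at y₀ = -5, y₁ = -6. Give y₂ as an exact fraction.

h(-5) = 15, h(-6) = -19. y₂ = (-6) - (-19)·((-6) - (-5))/((-19) - 15) = -185/34.

-185/34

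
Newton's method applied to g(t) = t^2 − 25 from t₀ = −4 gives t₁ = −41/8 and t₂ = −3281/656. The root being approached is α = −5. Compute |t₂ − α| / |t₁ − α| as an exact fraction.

1/82

t₁ − α = −41/8 − (−5) = −41/8 + 5 = −1/8, so |t₁ − α| = 1/8.
t₂ − α = −3281/656 − (−5) = −3281/656 + 5 = −1/656, so |t₂ − α| = 1/656.
Ratio = (1/656) / (1/8) = 1/82.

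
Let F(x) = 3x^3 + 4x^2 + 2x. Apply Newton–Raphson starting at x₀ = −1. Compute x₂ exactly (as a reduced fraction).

F'(x) = 9x^2 + 8x + 2.
F(−1) = −1, F'(−1) = 3, so x₁ = (−1) − (−1)/3 = −2/3.
F(−2/3) = −4/9, F'(−2/3) = 2/3, so x₂ = (−2/3) − (−4/9)/(2/3) = 0.

0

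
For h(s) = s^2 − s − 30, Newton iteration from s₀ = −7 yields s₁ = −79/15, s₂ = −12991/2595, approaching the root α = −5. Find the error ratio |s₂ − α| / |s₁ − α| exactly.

4/173

s₁ − α = −79/15 − (−5) = −79/15 + 5 = −4/15, so |s₁ − α| = 4/15.
s₂ − α = −12991/2595 − (−5) = −12991/2595 + 5 = −16/2595, so |s₂ − α| = 16/2595.
Ratio = (16/2595) / (4/15) = 4/173.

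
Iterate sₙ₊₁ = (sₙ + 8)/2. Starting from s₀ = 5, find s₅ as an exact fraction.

253/32

s₁ = (5 + 8)/2 = 13/2.
s₂ = ((13/2) + 8)/2 = 29/4.
s₃ = ((29/4) + 8)/2 = 61/8.
s₄ = ((61/8) + 8)/2 = 125/16.
s₅ = ((125/16) + 8)/2 = 253/32.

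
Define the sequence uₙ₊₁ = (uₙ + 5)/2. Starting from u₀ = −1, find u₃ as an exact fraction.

17/4

u₁ = ((−1) + 5)/2 = 2.
u₂ = (2 + 5)/2 = 7/2.
u₃ = ((7/2) + 5)/2 = 17/4.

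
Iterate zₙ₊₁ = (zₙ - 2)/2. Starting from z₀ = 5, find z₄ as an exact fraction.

-25/16

z₁ = (5 - 2)/2 = 3/2.
z₂ = ((3/2) - 2)/2 = -1/4.
z₃ = ((-1/4) - 2)/2 = -9/8.
z₄ = ((-9/8) - 2)/2 = -25/16.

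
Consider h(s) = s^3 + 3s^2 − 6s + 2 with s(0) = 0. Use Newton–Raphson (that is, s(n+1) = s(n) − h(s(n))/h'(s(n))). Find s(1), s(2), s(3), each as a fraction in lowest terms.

s(1) = 1/3, s(2) = 43/99, s(3) = 1232431/2743983

h'(s) = 3s^2 + 6s − 6.
h(0) = 2, h'(0) = −6, so s(1) = 0 − 2/(−6) = 1/3.
h(1/3) = 10/27, h'(1/3) = −11/3, so s(2) = (1/3) − (10/27)/(−11/3) = 43/99.
h(43/99) = 40600/970299, h'(43/99) = −9239/3267, so s(3) = (43/99) − (40600/970299)/(−9239/3267) = 1232431/2743983.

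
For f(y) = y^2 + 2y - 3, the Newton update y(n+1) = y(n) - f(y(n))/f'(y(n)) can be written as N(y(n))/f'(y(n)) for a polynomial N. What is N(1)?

4

f'(y) = 2y + 2.
N(y) = y·f'(y) - f(y) = y·(2y + 2) - (y^2 + 2y - 3) = y^2 + 3.
N(1) = 4.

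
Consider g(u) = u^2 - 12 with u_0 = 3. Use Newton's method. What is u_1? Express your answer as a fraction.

7/2

g'(u) = 2u.
g(3) = -3, g'(3) = 6, so u_1 = 3 - (-3)/6 = 7/2.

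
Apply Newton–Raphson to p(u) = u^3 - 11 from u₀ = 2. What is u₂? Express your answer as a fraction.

1081/486

p'(u) = 3u^2.
p(2) = -3, p'(2) = 12, so u₁ = 2 - (-3)/12 = 9/4.
p(9/4) = 25/64, p'(9/4) = 243/16, so u₂ = (9/4) - (25/64)/(243/16) = 1081/486.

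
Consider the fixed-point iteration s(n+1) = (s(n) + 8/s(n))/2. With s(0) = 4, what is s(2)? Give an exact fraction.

17/6

s(1) = (4 + 8/4)/2 = 3.
s(2) = (3 + 8/3)/2 = 17/6.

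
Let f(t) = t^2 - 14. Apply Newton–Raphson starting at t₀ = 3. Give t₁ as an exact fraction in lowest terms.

23/6

f'(t) = 2t.
f(3) = -5, f'(3) = 6, so t₁ = 3 - (-5)/6 = 23/6.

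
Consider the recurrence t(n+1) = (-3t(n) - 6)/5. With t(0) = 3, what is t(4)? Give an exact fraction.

-33/125

t(1) = (-3·3 - 6)/5 = -3.
t(2) = (-3·(-3) - 6)/5 = 3/5.
t(3) = (-3·(3/5) - 6)/5 = -39/25.
t(4) = (-3·(-39/25) - 6)/5 = -33/125.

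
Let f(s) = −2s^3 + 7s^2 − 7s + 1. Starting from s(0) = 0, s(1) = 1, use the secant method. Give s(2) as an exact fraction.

1/2

f(0) = 1, f(1) = −1. s(2) = 1 − (−1)·(1 − 0)/((−1) − 1) = 1/2.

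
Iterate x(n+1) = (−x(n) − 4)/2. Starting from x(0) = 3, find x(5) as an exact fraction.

−47/32

x(1) = (−3 − 4)/2 = −7/2.
x(2) = (−(−7/2) − 4)/2 = −1/4.
x(3) = (−(−1/4) − 4)/2 = −15/8.
x(4) = (−(−15/8) − 4)/2 = −17/16.
x(5) = (−(−17/16) − 4)/2 = −47/32.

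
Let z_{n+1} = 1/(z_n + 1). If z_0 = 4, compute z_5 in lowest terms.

z_1 = 1/(4 + 1) = 1/5.
z_2 = 1/(1/5 + 1) = 5/6.
z_3 = 1/(5/6 + 1) = 6/11.
z_4 = 1/(6/11 + 1) = 11/17.
z_5 = 1/(11/17 + 1) = 17/28.

17/28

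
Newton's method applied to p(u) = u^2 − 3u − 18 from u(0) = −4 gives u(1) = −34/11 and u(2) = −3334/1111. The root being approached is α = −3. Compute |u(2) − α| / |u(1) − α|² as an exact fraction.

u(1) − α = −34/11 − (−3) = −34/11 + 3 = −1/11, so |u(1) − α| = 1/11.
u(2) − α = −3334/1111 − (−3) = −3334/1111 + 3 = −1/1111, so |u(2) − α| = 1/1111.
|u(1) − α|² = 1/121.
Ratio = (1/1111) / (1/121) = 11/101.

11/101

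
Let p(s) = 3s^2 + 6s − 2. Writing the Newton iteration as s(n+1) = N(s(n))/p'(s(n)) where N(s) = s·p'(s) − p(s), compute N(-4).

50

p'(s) = 6s + 6.
N(s) = s·p'(s) − p(s) = s·(6s + 6) − (3s^2 + 6s − 2) = 3s^2 + 2.
N(-4) = 50.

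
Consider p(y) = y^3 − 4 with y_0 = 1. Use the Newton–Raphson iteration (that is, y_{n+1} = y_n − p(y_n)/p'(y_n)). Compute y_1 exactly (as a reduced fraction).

p'(y) = 3y^2.
p(1) = −3, p'(1) = 3, so y_1 = 1 − (−3)/3 = 2.

2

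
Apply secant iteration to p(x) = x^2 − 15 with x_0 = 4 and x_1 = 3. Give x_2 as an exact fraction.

27/7

p(4) = 1, p(3) = −6. x_2 = 3 − (−6)·(3 − 4)/((−6) − 1) = 27/7.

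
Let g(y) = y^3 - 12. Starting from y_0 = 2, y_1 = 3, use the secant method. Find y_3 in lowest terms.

g(2) = -4, g(3) = 15. y_2 = 3 - 15·(3 - 2)/(15 - (-4)) = 42/19.
g(3) = 15, g(42/19) = -8220/6859. y_3 = (42/19) - (-8220/6859)·((42/19) - 3)/((-8220/6859) - 15) = 5602/2469.

5602/2469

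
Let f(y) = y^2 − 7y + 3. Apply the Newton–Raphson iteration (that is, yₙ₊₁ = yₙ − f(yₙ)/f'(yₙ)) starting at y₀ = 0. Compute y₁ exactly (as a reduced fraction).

f'(y) = 2y − 7.
f(0) = 3, f'(0) = −7, so y₁ = 0 − 3/(−7) = 3/7.

3/7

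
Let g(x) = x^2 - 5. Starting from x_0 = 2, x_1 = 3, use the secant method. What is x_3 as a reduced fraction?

g(2) = -1, g(3) = 4. x_2 = 3 - 4·(3 - 2)/(4 - (-1)) = 11/5.
g(3) = 4, g(11/5) = -4/25. x_3 = (11/5) - (-4/25)·((11/5) - 3)/((-4/25) - 4) = 29/13.

29/13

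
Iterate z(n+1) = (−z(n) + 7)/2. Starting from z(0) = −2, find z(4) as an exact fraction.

z(1) = (−(−2) + 7)/2 = 9/2.
z(2) = (−(9/2) + 7)/2 = 5/4.
z(3) = (−(5/4) + 7)/2 = 23/8.
z(4) = (−(23/8) + 7)/2 = 33/16.

33/16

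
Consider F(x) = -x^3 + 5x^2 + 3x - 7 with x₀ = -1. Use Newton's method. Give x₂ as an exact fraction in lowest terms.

F'(x) = -3x^2 + 10x + 3.
F(-1) = -4, F'(-1) = -10, so x₁ = (-1) - (-4)/(-10) = -7/5.
F(-7/5) = 168/125, F'(-7/5) = -422/25, so x₂ = (-7/5) - (168/125)/(-422/25) = -1393/1055.

-1393/1055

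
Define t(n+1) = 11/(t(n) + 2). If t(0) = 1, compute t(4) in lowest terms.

737/321

t(1) = 11/(1 + 2) = 11/3.
t(2) = 11/(11/3 + 2) = 33/17.
t(3) = 11/(33/17 + 2) = 187/67.
t(4) = 11/(187/67 + 2) = 737/321.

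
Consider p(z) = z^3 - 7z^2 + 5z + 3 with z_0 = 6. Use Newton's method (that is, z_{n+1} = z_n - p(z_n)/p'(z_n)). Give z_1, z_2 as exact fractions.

z_1 = 177/29, z_2 = 2328756/381785

p'(z) = 3z^2 - 14z + 5.
p(6) = -3, p'(6) = 29, so z_1 = 6 - (-3)/29 = 177/29.
p(177/29) = 2898/24389, p'(177/29) = 26330/841, so z_2 = (177/29) - (2898/24389)/(26330/841) = 2328756/381785.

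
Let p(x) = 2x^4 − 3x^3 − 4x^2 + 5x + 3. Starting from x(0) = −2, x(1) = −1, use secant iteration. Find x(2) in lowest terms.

p(−2) = 33, p(−1) = −1. x(2) = (−1) − (−1)·((−1) − (−2))/((−1) − 33) = −35/34.

−35/34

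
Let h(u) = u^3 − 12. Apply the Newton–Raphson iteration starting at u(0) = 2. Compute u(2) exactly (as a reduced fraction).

1010/441

h'(u) = 3u^2.
h(2) = −4, h'(2) = 12, so u(1) = 2 − (−4)/12 = 7/3.
h(7/3) = 19/27, h'(7/3) = 49/3, so u(2) = (7/3) − (19/27)/(49/3) = 1010/441.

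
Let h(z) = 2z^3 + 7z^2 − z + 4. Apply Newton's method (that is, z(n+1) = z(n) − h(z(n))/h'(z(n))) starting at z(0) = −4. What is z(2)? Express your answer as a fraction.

−7224652/1914705

h'(z) = 6z^2 + 14z − 1.
h(−4) = −8, h'(−4) = 39, so z(1) = (−4) − (−8)/39 = −148/39.
h(−148/39) = −41408/59319, h'(−148/39) = 5455/169, so z(2) = (−148/39) − (−41408/59319)/(5455/169) = −7224652/1914705.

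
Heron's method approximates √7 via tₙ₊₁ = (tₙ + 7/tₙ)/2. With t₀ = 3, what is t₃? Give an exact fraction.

32257/12192

t₁ = (3 + 7/3)/2 = 8/3.
t₂ = (8/3 + 7/(8/3))/2 = 127/48.
t₃ = (127/48 + 7/(127/48))/2 = 32257/12192.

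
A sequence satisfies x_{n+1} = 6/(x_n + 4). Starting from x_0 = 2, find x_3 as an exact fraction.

15/13

x_1 = 6/(2 + 4) = 1.
x_2 = 6/(1 + 4) = 6/5.
x_3 = 6/(6/5 + 4) = 15/13.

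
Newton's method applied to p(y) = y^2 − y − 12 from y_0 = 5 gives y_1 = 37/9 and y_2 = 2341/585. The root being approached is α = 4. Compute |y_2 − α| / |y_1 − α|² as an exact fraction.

9/65

y_1 − α = 37/9 − 4 = 1/9, so |y_1 − α| = 1/9.
y_2 − α = 2341/585 − 4 = 1/585, so |y_2 − α| = 1/585.
|y_1 − α|² = 1/81.
Ratio = (1/585) / (1/81) = 9/65.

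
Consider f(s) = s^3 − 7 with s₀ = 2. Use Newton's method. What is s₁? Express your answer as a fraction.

23/12

f'(s) = 3s^2.
f(2) = 1, f'(2) = 12, so s₁ = 2 − 1/12 = 23/12.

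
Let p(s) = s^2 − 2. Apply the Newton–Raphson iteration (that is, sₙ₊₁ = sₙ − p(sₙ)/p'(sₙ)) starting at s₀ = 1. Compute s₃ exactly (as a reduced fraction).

p'(s) = 2s.
p(1) = −1, p'(1) = 2, so s₁ = 1 − (−1)/2 = 3/2.
p(3/2) = 1/4, p'(3/2) = 3, so s₂ = (3/2) − (1/4)/3 = 17/12.
p(17/12) = 1/144, p'(17/12) = 17/6, so s₃ = (17/12) − (1/144)/(17/6) = 577/408.

577/408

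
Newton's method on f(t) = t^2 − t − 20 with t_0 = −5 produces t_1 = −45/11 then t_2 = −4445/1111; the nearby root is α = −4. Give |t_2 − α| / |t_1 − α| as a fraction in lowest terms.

1/101

t_1 − α = −45/11 − (−4) = −45/11 + 4 = −1/11, so |t_1 − α| = 1/11.
t_2 − α = −4445/1111 − (−4) = −4445/1111 + 4 = −1/1111, so |t_2 − α| = 1/1111.
Ratio = (1/1111) / (1/11) = 1/101.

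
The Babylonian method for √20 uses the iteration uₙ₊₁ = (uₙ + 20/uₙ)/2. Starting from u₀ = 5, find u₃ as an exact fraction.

u₁ = (5 + 20/5)/2 = 9/2.
u₂ = (9/2 + 20/(9/2))/2 = 161/36.
u₃ = (161/36 + 20/(161/36))/2 = 51841/11592.

51841/11592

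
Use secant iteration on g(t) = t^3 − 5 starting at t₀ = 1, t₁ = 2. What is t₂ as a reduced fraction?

11/7

g(1) = −4, g(2) = 3. t₂ = 2 − 3·(2 − 1)/(3 − (−4)) = 11/7.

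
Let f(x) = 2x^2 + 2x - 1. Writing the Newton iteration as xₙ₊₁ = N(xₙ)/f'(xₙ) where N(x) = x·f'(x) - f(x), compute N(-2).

9

f'(x) = 4x + 2.
N(x) = x·f'(x) - f(x) = x·(4x + 2) - (2x^2 + 2x - 1) = 2x^2 + 1.
N(-2) = 9.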